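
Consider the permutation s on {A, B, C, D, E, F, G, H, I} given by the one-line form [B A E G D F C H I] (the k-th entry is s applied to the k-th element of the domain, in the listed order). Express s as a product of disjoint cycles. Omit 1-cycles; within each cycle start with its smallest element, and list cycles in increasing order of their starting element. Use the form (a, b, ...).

Iterating s from A gives A → B → A; that is the 2-cycle (A, B).
Repeating from the next unused element and collecting all non-trivial cycles gives (A, B)(C, E, D, G).

(A, B)(C, E, D, G)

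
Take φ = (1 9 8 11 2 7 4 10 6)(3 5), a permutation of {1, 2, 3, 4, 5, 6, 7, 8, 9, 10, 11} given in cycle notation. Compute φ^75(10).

9

10 lies in the 9-cycle (1 9 8 11 2 7 4 10 6).
Powers repeat with period 9 on this cycle, and 75 mod 9 = 3, so φ^75(10) = φ^3(10).
Advancing 3 steps from 10: 10 → 6 → 1 → 9.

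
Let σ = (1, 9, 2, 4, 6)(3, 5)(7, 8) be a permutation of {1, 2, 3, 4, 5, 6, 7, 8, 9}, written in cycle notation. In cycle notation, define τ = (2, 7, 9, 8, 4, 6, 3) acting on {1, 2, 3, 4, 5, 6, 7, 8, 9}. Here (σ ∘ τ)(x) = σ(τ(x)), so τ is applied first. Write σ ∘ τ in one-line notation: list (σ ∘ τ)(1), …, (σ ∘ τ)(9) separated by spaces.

9 8 4 1 3 5 2 6 7

(σ ∘ τ)(x) = σ(τ(x)). Computing each image: σ(τ(1)) = σ(1) = 9, σ(τ(2)) = σ(7) = 8, σ(τ(3)) = σ(2) = 4, σ(τ(4)) = σ(6) = 1, σ(τ(5)) = σ(5) = 3, σ(τ(6)) = σ(3) = 5, σ(τ(7)) = σ(9) = 2, σ(τ(8)) = σ(4) = 6, σ(τ(9)) = σ(8) = 7.
Hence σ ∘ τ = [9 8 4 1 3 5 2 6 7].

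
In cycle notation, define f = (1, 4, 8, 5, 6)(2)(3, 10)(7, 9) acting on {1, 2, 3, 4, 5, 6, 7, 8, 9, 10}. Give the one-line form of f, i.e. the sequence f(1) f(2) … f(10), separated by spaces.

4 2 10 8 6 1 9 5 7 3

Image by image: 1↦4, 2↦2, 3↦10, 4↦8, 5↦6, 6↦1, 7↦9, 8↦5, 9↦7, 10↦3.
So the one-line form is 4 2 10 8 6 1 9 5 7 3.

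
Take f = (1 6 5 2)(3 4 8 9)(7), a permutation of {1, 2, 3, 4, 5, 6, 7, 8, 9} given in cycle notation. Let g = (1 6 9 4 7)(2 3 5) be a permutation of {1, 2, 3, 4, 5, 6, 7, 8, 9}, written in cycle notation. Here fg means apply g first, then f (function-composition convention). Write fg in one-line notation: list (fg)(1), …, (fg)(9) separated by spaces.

5 4 2 7 1 3 6 9 8

(fg)(x) = f(g(x)). Computing each image: f(g(1)) = f(6) = 5, f(g(2)) = f(3) = 4, f(g(3)) = f(5) = 2, f(g(4)) = f(7) = 7, f(g(5)) = f(2) = 1, f(g(6)) = f(9) = 3, f(g(7)) = f(1) = 6, f(g(8)) = f(8) = 9, f(g(9)) = f(4) = 8.
Hence fg = [5 4 2 7 1 3 6 9 8].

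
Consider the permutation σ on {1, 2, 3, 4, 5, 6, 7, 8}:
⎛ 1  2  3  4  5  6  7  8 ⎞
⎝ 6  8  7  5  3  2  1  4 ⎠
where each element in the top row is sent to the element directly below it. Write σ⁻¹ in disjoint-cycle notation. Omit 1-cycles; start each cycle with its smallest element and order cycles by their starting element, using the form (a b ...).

First write σ in disjoint cycles: (1 6 2 8 4 5 3 7).
Reversing each cycle (and rotating so the smallest element leads) gives σ⁻¹ = (1 7 3 5 4 8 2 6).

(1 7 3 5 4 8 2 6)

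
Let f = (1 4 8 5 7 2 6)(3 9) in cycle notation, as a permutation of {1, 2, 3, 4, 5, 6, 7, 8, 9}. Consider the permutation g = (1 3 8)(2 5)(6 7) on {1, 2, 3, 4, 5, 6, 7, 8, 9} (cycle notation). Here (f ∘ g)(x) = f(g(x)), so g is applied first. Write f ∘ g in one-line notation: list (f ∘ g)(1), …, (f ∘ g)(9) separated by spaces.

9 7 5 8 6 2 1 4 3

(f ∘ g)(x) = f(g(x)). Computing each image: f(g(1)) = f(3) = 9, f(g(2)) = f(5) = 7, f(g(3)) = f(8) = 5, f(g(4)) = f(4) = 8, f(g(5)) = f(2) = 6, f(g(6)) = f(7) = 2, f(g(7)) = f(6) = 1, f(g(8)) = f(1) = 4, f(g(9)) = f(9) = 3.
Hence f ∘ g = [9 7 5 8 6 2 1 4 3].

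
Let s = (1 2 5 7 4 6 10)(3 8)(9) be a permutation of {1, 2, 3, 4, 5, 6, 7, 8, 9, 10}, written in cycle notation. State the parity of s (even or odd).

The cycle lengths are 7, 2, 1.
A cycle is odd iff its length is even; s has 1 even-length cycle, so sgn(s) = (−1)^1 and s is odd.

odd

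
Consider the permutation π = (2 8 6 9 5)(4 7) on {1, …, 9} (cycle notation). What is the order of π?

10

The cycle type of π is (5, 2, 1, 1).
The order is lcm(5, 2) = 10.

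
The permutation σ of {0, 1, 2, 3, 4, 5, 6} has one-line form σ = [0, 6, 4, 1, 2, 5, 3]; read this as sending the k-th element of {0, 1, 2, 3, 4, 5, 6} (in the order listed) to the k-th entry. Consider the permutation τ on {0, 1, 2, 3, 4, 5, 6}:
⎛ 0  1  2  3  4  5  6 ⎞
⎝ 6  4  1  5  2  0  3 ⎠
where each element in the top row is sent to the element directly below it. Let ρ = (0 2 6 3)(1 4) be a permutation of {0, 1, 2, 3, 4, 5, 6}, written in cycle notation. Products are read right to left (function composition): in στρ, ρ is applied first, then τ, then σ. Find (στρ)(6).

5

Chase 6: ρ(6) = 3; τ(3) = 5; σ(5) = 5. Hence (στρ)(6) = 5.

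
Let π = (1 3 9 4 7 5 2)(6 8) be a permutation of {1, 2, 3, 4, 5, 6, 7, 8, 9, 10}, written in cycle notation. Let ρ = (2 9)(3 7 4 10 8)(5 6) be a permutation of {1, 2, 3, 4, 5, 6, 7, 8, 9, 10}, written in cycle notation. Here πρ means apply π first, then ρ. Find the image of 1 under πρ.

First apply π: π(1) = 3, then ρ(3) = 7. Thus (πρ)(1) = 7.

7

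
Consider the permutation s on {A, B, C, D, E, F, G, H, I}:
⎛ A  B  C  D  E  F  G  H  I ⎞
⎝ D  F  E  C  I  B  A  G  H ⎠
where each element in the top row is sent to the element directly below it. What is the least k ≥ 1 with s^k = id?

14

Decomposing into disjoint cycles gives cycle lengths 7, 2.
The order is lcm(7, 2) = 14.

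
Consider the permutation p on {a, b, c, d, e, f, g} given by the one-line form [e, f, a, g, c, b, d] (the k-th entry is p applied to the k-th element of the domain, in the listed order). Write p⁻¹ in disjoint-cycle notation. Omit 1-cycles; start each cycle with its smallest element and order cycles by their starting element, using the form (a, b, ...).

The cycle decomposition of p is (a, e, c)(b, f)(d, g).
The inverse reverses every cycle; in canonical form, p⁻¹ = (a, c, e)(b, f)(d, g).

(a, c, e)(b, f)(d, g)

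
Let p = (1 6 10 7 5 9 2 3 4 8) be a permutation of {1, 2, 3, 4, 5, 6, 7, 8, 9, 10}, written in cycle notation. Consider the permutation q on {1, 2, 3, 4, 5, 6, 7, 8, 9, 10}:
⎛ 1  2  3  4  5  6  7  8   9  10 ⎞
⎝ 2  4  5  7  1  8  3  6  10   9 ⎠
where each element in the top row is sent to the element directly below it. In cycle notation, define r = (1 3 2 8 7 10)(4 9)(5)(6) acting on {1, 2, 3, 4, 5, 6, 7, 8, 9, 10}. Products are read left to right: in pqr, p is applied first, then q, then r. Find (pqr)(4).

Chase 4: p(4) = 8; q(8) = 6; r(6) = 6. Hence (pqr)(4) = 6.

6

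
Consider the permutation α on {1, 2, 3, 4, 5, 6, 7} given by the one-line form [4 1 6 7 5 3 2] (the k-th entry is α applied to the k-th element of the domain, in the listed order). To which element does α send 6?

3

6 is element number 6 of the domain, and entry number 6 of the one-line form is 3, so α(6) = 3.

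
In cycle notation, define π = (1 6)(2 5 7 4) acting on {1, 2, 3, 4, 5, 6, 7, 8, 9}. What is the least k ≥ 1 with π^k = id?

The disjoint cycles have lengths 4, 2, 1, 1, 1.
The order is lcm(4, 2) = 4.

4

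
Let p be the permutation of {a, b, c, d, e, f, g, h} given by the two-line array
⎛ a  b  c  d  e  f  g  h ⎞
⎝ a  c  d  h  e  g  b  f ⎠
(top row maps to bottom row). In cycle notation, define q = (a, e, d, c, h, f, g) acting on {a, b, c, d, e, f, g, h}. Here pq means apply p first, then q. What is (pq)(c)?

First apply p: p(c) = d, then q(d) = c. Thus (pq)(c) = c.

c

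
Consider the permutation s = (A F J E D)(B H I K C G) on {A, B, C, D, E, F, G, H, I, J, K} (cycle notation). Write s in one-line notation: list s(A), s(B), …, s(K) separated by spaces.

F H G A D J B I K E C

Image by image: A→F, B→H, C→G, D→A, E→D, F→J, G→B, H→I, I→K, J→E, K→C.
So the one-line form is F H G A D J B I K E C.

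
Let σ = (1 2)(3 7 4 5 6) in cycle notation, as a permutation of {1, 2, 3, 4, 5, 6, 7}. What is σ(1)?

In the cycle (1 2), 1 is followed by 2, so σ(1) = 2.

2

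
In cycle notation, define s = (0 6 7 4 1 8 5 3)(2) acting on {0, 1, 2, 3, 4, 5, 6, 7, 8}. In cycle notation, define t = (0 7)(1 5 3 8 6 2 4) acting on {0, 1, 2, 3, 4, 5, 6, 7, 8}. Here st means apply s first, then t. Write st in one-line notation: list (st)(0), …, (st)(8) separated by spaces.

2 6 4 7 5 8 0 1 3

For each element, apply s then t: 0 → 6 → 2; 1 → 8 → 6; 2 → 2 → 4; 3 → 0 → 7; 4 → 1 → 5; 5 → 3 → 8; 6 → 7 → 0; 7 → 4 → 1; 8 → 5 → 3.
Collecting the images, st = [2 6 4 7 5 8 0 1 3].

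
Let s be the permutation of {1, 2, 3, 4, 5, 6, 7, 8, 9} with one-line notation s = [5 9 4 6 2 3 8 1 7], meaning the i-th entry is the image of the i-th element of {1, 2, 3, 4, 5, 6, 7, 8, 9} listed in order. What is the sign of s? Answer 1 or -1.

In disjoint-cycle form the cycle lengths are 6, 3.
A cycle of length ℓ contributes ℓ−1 transpositions, so s is a product of 5 + 2 = 7 transpositions — odd.

-1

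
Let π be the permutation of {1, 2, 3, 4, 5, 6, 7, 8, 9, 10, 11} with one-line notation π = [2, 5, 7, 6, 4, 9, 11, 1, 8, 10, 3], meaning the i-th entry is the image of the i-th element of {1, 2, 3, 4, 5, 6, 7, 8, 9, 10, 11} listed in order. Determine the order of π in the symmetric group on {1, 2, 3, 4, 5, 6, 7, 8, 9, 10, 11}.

Writing π as disjoint cycles, the cycle lengths are 7, 3, 1.
Since disjoint cycles commute, ord(π) = lcm(7, 3) = 21.

21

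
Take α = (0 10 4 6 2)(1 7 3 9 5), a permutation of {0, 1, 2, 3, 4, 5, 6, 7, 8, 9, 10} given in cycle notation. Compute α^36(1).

1 lies in the 5-cycle (1 7 3 9 5).
Powers repeat with period 5 on this cycle, and 36 mod 5 = 1, so α^36(1) = α^1(1).
Stepping 1 place around the cycle: 1 → 7.

7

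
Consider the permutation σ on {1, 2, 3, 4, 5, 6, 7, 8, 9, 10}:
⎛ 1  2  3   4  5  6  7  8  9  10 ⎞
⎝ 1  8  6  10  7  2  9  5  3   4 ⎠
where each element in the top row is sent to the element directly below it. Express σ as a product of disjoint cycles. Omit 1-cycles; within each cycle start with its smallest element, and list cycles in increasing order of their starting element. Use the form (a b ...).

(2 8 5 7 9 3 6)(4 10)

From 2: 2 → 8 → 5 → 7 → 9 → 3 → 6 → 2, closing the cycle (2 8 5 7 9 3 6).
Repeating from the next unused element and collecting all non-trivial cycles gives (2 8 5 7 9 3 6)(4 10).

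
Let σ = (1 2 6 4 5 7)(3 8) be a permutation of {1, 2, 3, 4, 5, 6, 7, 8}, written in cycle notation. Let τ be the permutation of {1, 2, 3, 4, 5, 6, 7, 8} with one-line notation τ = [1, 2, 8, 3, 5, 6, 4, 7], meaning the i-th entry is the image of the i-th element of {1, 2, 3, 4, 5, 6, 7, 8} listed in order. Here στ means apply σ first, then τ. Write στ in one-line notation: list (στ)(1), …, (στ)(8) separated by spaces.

(στ)(x) = τ(σ(x)). Computing each image: τ(σ(1)) = τ(2) = 2, τ(σ(2)) = τ(6) = 6, τ(σ(3)) = τ(8) = 7, τ(σ(4)) = τ(5) = 5, τ(σ(5)) = τ(7) = 4, τ(σ(6)) = τ(4) = 3, τ(σ(7)) = τ(1) = 1, τ(σ(8)) = τ(3) = 8.
Hence στ = [2 6 7 5 4 3 1 8].

2 6 7 5 4 3 1 8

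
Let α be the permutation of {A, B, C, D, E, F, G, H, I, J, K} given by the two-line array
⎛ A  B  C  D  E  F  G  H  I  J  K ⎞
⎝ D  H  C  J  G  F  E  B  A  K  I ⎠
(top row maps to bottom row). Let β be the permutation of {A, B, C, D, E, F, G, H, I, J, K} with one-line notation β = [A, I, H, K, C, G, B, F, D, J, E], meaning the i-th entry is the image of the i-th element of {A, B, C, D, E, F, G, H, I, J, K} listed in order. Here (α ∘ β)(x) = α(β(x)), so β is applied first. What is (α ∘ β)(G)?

(α ∘ β)(G) = α(β(G)). β(G) = B, then α(B) = H. So (α ∘ β)(G) = H.

H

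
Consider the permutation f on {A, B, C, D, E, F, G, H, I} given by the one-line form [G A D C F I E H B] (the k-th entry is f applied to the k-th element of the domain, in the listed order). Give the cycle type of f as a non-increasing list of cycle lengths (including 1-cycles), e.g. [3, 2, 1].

The disjoint cycles are (A G E F I B)(C D)(H), with lengths 6, 2, 1 in non-increasing order.

[6, 2, 1]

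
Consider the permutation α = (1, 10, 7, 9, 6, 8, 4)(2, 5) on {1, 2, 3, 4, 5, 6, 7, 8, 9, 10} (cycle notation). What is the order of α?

14

The disjoint cycles have lengths 7, 2, 1.
The order of α is the least common multiple of its cycle lengths: lcm(7, 2) = 14.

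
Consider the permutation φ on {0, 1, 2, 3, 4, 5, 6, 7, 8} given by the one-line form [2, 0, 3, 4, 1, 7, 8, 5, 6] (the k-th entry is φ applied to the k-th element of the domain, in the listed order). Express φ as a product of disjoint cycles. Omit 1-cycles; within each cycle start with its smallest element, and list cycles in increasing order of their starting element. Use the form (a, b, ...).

(0, 2, 3, 4, 1)(5, 7)(6, 8)

Start at 0 and follow images: 0 → 2 → 3 → 4 → 1 → 0, giving the cycle (0, 2, 3, 4, 1).
Continuing from each remaining unvisited element yields (0, 2, 3, 4, 1)(5, 7)(6, 8).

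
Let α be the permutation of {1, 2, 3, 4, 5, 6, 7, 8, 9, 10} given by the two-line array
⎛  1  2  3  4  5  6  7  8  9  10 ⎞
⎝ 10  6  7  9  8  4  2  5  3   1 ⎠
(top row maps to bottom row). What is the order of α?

Decomposing into disjoint cycles gives cycle lengths 6, 2, 2.
Since disjoint cycles commute, ord(α) = lcm(6, 2, 2) = 6.

6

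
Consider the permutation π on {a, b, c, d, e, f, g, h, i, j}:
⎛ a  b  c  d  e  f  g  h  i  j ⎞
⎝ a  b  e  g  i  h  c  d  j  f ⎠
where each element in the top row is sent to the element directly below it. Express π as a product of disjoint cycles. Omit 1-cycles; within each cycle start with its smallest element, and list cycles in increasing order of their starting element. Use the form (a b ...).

(c e i j f h d g)

Start at c and follow images: c → e → i → j → f → h → d → g → c, giving the cycle (c e i j f h d g).
Continuing from each remaining unvisited element yields (c e i j f h d g).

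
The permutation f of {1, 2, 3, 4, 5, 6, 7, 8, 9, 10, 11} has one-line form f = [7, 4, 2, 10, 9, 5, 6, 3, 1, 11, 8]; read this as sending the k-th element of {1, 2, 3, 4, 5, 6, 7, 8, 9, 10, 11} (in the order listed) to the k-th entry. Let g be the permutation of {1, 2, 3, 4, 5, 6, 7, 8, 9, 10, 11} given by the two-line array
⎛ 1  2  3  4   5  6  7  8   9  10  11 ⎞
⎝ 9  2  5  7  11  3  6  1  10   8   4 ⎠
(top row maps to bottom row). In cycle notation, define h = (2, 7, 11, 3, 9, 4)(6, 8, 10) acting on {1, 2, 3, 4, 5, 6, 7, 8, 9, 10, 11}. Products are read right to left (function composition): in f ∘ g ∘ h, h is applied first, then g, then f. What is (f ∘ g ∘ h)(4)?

Apply the permutations in order: h(4) = 2, then g(2) = 2, then f(2) = 4. So (f ∘ g ∘ h)(4) = 4.

4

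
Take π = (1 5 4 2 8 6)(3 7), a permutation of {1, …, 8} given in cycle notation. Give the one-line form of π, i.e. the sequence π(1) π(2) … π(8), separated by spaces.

5 8 7 2 4 1 3 6

Each element maps to the next entry in its cycle (wrapping to the front): 1→5, 2→8, 3→7, 4→2, 5→4, 6→1, 7→3, 8→6.
So the one-line form is 5 8 7 2 4 1 3 6.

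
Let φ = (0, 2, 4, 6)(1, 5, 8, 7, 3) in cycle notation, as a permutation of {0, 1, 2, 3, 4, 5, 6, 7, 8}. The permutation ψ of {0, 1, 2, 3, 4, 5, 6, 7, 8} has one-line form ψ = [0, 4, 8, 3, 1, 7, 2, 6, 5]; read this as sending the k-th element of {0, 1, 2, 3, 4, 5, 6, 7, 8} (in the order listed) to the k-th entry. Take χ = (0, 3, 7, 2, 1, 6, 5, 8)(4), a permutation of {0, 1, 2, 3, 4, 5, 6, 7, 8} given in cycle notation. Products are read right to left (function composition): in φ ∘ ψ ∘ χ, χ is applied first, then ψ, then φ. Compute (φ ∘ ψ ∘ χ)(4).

5

Chase 4: χ(4) = 4; ψ(4) = 1; φ(1) = 5. Hence (φ ∘ ψ ∘ χ)(4) = 5.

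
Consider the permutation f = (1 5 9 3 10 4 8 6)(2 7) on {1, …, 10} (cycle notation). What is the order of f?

The disjoint cycles have lengths 8, 2.
The order of f is the least common multiple of its cycle lengths: lcm(8, 2) = 8.

8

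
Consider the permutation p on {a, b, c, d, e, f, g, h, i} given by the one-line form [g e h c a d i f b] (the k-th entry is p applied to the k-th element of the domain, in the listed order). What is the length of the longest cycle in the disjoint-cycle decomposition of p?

5

Decomposing into disjoint cycles gives (a g i b e)(c h f d); the longest has length 5.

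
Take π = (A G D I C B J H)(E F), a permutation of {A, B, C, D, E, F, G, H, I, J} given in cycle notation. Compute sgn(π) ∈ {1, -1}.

1

The cycle lengths are 8, 2.
A cycle of length ℓ contributes ℓ−1 transpositions, so π is a product of 7 + 1 = 8 transpositions — even.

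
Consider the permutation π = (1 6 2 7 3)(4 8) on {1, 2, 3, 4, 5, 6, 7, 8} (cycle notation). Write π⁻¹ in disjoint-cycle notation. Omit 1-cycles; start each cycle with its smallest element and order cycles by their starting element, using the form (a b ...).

If π sends a → b within a cycle, π⁻¹ sends b → a; equivalently, reverse each cycle.
Reversing each cycle of π and rotating so the smallest element leads gives (1 3 7 2 6)(4 8).

(1 3 7 2 6)(4 8)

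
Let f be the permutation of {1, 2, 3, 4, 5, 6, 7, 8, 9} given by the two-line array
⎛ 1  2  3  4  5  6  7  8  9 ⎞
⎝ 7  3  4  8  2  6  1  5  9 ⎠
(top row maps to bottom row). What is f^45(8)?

8

Tracing 8 → 5 → … returns to 8 after 5 steps, so 8 lies in a 5-cycle (2, 3, 4, 8, 5).
Since the cycle has length 5, f^45 acts on it the same as f^0 (45 mod 5 = 0).
So f^45(8) = 8.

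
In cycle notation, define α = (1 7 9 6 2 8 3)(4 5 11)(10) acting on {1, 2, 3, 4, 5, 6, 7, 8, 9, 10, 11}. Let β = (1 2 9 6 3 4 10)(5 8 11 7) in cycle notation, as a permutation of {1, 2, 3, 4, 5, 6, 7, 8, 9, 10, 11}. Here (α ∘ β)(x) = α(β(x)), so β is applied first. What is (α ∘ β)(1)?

8

(α ∘ β)(1) = α(β(1)). β(1) = 2, then α(2) = 8. So (α ∘ β)(1) = 8.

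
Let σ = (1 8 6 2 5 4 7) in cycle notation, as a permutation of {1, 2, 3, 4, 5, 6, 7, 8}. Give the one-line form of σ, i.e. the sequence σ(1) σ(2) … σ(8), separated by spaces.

8 5 3 7 4 2 1 6

Each element maps to the next entry in its cycle (wrapping to the front): 1→8, 2→5, 3→3, 4→7, 5→4, 6→2, 7→1, 8→6.
So the one-line form is 8 5 3 7 4 2 1 6.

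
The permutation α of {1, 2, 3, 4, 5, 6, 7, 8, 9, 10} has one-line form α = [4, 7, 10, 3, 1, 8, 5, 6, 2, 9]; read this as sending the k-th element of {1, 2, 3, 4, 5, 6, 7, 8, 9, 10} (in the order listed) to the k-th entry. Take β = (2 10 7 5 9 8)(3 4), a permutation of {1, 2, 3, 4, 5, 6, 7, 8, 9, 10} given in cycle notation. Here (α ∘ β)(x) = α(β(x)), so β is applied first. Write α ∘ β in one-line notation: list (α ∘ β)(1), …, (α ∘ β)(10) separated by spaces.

Chase each element through β then α: 1 → 1 → 4; 2 → 10 → 9; 3 → 4 → 3; 4 → 3 → 10; 5 → 9 → 2; 6 → 6 → 8; 7 → 5 → 1; 8 → 2 → 7; 9 → 8 → 6; 10 → 7 → 5.
Collecting the images, α ∘ β = [4 9 3 10 2 8 1 7 6 5].

4 9 3 10 2 8 1 7 6 5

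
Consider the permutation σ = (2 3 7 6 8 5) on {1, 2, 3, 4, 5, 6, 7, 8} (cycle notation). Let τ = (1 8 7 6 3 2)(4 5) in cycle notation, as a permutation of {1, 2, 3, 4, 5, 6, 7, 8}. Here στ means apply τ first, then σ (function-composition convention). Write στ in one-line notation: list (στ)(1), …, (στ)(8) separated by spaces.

Chase each element through τ then σ: 1 → 8 → 5; 2 → 1 → 1; 3 → 2 → 3; 4 → 5 → 2; 5 → 4 → 4; 6 → 3 → 7; 7 → 6 → 8; 8 → 7 → 6.
Collecting the images, στ = [5 1 3 2 4 7 8 6].

5 1 3 2 4 7 8 6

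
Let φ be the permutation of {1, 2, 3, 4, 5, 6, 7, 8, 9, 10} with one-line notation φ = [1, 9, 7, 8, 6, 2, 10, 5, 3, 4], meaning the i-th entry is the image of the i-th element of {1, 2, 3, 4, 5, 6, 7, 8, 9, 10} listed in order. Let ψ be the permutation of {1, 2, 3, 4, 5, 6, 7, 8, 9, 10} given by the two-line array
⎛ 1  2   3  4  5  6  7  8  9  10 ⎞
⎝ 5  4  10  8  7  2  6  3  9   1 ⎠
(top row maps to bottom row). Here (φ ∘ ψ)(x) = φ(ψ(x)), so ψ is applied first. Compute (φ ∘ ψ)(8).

First apply ψ: ψ(8) = 3, then φ(3) = 7. Thus (φ ∘ ψ)(8) = 7.

7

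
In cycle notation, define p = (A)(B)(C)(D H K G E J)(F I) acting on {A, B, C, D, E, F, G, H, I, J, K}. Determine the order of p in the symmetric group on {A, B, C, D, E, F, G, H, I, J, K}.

6

The disjoint cycles have lengths 6, 2, 1, 1, 1.
Since disjoint cycles commute, ord(p) = lcm(6, 2) = 6.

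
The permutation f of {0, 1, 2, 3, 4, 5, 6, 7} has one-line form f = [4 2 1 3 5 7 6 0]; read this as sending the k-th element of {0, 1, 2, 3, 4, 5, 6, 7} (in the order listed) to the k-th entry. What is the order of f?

Writing f as disjoint cycles, the cycle lengths are 4, 2, 1, 1.
The order of f is the least common multiple of its cycle lengths: lcm(4, 2) = 4.

4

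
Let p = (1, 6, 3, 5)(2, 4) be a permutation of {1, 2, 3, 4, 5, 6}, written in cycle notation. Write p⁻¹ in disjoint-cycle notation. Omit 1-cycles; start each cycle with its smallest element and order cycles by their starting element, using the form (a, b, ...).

(1, 5, 3, 6)(2, 4)

Inverting a permutation written in cycle notation just reverses the order within every cycle.
After reversing and putting each cycle's least element first, p⁻¹ = (1, 5, 3, 6)(2, 4).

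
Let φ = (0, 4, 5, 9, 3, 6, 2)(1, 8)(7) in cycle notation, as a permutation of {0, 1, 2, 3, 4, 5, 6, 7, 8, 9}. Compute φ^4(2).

2 lies in the 7-cycle (0, 4, 5, 9, 3, 6, 2).
Advancing 4 steps from 2: 2 → 0 → 4 → 5 → 9.

9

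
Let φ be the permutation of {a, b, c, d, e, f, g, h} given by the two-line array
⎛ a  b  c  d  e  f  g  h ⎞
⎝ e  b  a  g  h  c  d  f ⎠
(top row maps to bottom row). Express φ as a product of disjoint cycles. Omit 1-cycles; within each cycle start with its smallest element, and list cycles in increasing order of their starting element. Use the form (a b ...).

(a e h f c)(d g)

Start at a and follow images: a → e → h → f → c → a, giving the cycle (a e h f c).
Repeating from the next unused element and collecting all non-trivial cycles gives (a e h f c)(d g).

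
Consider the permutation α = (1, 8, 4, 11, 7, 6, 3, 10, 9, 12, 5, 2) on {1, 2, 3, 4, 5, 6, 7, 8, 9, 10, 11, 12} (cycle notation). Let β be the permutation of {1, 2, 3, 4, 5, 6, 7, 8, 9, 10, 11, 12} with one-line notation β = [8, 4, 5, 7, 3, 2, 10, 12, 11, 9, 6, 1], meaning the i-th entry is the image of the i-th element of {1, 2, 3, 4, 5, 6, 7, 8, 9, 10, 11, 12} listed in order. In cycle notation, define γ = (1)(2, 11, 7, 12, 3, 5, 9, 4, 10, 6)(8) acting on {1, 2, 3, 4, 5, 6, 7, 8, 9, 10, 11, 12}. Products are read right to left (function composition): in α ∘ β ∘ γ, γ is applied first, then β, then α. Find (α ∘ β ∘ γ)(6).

Apply the permutations in order: γ(6) = 2, then β(2) = 4, then α(4) = 11. So (α ∘ β ∘ γ)(6) = 11.

11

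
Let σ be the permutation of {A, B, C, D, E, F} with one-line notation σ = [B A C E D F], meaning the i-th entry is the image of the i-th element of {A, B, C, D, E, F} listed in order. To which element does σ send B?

A

B is element number 2 of the domain, and entry number 2 of the one-line form is A, so σ(B) = A.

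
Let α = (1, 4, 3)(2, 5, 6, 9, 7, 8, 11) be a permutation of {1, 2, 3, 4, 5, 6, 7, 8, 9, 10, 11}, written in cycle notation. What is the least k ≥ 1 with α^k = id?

21

The cycle type of α is (7, 3, 1).
Since disjoint cycles commute, ord(α) = lcm(7, 3) = 21.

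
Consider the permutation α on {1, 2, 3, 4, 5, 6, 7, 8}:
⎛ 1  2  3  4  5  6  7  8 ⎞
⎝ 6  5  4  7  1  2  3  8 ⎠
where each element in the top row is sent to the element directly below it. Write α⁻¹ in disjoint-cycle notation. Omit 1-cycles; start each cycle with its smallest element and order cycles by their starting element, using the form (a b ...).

First write α in disjoint cycles: (1 6 2 5)(3 4 7).
Reversing each cycle (and rotating so the smallest element leads) gives α⁻¹ = (1 5 2 6)(3 7 4).

(1 5 2 6)(3 7 4)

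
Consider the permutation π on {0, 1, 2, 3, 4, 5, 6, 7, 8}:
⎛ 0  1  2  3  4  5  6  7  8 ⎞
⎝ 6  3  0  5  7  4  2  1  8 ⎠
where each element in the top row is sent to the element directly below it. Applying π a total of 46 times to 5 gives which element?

Tracing 5 → 4 → … returns to 5 after 5 steps, so 5 lies in a 5-cycle (1 3 5 4 7).
Since the cycle has length 5, π^46 acts on it the same as π^1 (46 mod 5 = 1).
Advancing 1 step from 5: 5 → 4.

4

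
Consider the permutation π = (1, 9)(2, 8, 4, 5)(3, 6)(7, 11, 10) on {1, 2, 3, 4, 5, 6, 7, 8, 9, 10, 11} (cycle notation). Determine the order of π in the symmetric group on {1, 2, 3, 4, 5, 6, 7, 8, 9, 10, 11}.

The cycle type of π is (4, 3, 2, 2).
The order is lcm(4, 3, 2, 2) = 12.

12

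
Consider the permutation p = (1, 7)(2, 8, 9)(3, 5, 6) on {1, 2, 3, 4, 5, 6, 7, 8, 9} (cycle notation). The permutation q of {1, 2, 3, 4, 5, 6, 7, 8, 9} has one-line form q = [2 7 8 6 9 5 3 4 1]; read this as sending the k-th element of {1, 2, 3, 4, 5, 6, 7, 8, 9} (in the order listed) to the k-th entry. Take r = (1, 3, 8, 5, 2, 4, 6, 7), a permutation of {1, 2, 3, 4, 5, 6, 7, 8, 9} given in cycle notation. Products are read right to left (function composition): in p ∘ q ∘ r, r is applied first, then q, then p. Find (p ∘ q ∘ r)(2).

(p ∘ q ∘ r)(2) = p(q(r(2))). r(2) = 4, then q(4) = 6, then p(6) = 3, so the result is 3.

3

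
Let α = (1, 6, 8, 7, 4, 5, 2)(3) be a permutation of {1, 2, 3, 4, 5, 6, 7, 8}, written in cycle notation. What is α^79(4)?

2

4 lies in the 7-cycle (1, 6, 8, 7, 4, 5, 2).
Powers repeat with period 7 on this cycle, and 79 mod 7 = 2, so α^79(4) = α^2(4).
Advancing 2 steps from 4: 4 → 5 → 2.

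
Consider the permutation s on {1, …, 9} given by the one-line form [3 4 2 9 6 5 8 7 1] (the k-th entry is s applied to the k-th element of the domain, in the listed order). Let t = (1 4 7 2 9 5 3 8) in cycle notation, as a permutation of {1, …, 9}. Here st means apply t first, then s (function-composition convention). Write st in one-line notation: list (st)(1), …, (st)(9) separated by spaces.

Chase each element through t then s: 1 → 4 → 9; 2 → 9 → 1; 3 → 8 → 7; 4 → 7 → 8; 5 → 3 → 2; 6 → 6 → 5; 7 → 2 → 4; 8 → 1 → 3; 9 → 5 → 6.
So st in one-line form is 9 1 7 8 2 5 4 3 6.

9 1 7 8 2 5 4 3 6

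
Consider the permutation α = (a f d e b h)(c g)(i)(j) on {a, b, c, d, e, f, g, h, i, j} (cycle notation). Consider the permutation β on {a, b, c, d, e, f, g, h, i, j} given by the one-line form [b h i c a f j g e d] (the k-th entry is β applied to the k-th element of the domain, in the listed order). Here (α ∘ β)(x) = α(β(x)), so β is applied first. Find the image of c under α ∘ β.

i

First apply β: β(c) = i, then α(i) = i. Thus (α ∘ β)(c) = i.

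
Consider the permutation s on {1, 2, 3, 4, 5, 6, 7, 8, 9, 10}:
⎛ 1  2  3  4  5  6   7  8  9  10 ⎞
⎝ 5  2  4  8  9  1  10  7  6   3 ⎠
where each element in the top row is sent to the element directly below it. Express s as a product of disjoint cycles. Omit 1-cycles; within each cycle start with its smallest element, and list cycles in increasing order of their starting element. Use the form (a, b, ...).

(1, 5, 9, 6)(3, 4, 8, 7, 10)

Start at 1 and follow images: 1 → 5 → 9 → 6 → 1, giving the cycle (1, 5, 9, 6).
Repeating from the next unused element and collecting all non-trivial cycles gives (1, 5, 9, 6)(3, 4, 8, 7, 10).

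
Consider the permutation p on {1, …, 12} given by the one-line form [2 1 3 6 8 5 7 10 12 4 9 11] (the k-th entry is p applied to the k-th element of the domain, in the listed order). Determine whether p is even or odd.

odd

In disjoint-cycle form the cycle lengths are 5, 3, 2, 1, 1.
A cycle of length ℓ contributes ℓ−1 transpositions, so p is a product of 4 + 2 + 1 = 7 transpositions — odd.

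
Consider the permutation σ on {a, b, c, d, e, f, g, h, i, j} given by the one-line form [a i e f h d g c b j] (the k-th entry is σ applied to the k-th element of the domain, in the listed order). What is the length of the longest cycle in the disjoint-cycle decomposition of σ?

Decomposing into disjoint cycles gives (b i)(c e h)(d f); the longest has length 3.

3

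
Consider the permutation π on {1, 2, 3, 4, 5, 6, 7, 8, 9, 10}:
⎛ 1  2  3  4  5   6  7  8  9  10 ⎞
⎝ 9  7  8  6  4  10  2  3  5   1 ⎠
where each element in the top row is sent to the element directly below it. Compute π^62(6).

1

Tracing 6 → 10 → … returns to 6 after 6 steps, so 6 lies in a 6-cycle (1, 9, 5, 4, 6, 10).
Powers repeat with period 6 on this cycle, and 62 mod 6 = 2, so π^62(6) = π^2(6).
Stepping 2 places around the cycle: 6 → 10 → 1.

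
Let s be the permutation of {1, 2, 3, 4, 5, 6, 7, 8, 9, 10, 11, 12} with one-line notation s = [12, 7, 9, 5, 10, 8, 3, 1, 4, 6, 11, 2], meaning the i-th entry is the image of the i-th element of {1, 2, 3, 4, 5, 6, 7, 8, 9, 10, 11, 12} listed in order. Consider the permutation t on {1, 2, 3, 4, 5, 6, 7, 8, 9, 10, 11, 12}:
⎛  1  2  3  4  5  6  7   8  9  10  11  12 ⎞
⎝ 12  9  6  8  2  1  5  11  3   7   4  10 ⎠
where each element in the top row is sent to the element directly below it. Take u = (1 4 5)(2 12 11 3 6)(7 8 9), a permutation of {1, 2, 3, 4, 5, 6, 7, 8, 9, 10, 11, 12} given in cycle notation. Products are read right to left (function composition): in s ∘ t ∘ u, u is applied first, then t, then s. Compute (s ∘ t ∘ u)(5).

2

(s ∘ t ∘ u)(5) = s(t(u(5))). u(5) = 1, then t(1) = 12, then s(12) = 2, so the result is 2.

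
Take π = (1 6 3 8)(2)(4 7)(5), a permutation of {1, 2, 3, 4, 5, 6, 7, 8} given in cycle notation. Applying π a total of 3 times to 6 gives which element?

1

6 lies in the 4-cycle (1 6 3 8).
Stepping 3 places around the cycle: 6 → 3 → 8 → 1.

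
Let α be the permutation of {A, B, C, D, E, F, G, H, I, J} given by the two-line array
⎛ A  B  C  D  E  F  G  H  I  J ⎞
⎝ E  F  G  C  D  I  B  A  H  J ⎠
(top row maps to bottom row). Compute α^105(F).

C

Tracing F → I → … returns to F after 9 steps, so F lies in a 9-cycle (A E D C G B F I H).
Since the cycle has length 9, α^105 acts on it the same as α^6 (105 mod 9 = 6).
Stepping 6 places around the cycle: F → I → H → A → E → D → C.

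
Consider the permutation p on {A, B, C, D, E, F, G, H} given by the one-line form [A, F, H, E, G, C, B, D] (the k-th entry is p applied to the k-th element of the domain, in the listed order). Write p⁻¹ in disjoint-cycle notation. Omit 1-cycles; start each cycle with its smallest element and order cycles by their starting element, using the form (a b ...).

The cycle decomposition of p is (B F C H D E G).
The inverse reverses every cycle; in canonical form, p⁻¹ = (B G E D H C F).

(B G E D H C F)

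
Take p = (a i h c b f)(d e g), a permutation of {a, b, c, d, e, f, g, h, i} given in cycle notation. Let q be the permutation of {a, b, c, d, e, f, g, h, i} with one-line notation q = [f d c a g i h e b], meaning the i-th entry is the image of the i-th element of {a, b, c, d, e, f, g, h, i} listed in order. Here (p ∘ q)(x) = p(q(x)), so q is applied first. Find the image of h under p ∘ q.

g

q(h) = e, then p(e) = g; composing gives (p ∘ q)(h) = g.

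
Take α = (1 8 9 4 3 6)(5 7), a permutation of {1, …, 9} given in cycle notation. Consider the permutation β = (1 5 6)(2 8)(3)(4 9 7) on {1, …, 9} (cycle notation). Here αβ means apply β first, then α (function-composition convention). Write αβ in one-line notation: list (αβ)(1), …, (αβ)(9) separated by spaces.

7 9 6 4 1 8 3 2 5

(αβ)(x) = α(β(x)). Computing each image: α(β(1)) = α(5) = 7, α(β(2)) = α(8) = 9, α(β(3)) = α(3) = 6, α(β(4)) = α(9) = 4, α(β(5)) = α(6) = 1, α(β(6)) = α(1) = 8, α(β(7)) = α(4) = 3, α(β(8)) = α(2) = 2, α(β(9)) = α(7) = 5.
Hence αβ = [7 9 6 4 1 8 3 2 5].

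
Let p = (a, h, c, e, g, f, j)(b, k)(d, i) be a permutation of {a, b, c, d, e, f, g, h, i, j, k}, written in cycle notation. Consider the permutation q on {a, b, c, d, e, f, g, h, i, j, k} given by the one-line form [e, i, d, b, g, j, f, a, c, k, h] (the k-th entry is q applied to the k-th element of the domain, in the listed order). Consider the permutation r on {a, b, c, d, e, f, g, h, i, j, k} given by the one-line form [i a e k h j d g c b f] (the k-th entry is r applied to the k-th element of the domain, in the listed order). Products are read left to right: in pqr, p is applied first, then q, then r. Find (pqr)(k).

c

Chase k: p(k) = b; q(b) = i; r(i) = c. Hence (pqr)(k) = c.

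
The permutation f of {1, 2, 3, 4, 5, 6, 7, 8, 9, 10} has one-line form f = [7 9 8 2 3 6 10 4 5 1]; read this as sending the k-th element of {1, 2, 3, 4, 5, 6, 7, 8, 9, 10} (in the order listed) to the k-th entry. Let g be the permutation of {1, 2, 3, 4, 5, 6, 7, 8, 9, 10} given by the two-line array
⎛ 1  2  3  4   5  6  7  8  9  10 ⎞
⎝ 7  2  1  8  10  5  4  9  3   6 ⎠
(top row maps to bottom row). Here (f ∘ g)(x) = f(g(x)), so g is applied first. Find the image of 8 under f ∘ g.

g(8) = 9, then f(9) = 5; composing gives (f ∘ g)(8) = 5.

5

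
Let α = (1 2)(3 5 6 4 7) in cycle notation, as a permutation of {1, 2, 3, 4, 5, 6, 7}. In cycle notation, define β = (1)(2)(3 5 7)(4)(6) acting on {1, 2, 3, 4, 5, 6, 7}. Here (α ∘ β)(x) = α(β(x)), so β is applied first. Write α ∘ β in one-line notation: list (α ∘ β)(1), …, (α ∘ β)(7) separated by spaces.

(α ∘ β)(x) = α(β(x)). Computing each image: α(β(1)) = α(1) = 2, α(β(2)) = α(2) = 1, α(β(3)) = α(5) = 6, α(β(4)) = α(4) = 7, α(β(5)) = α(7) = 3, α(β(6)) = α(6) = 4, α(β(7)) = α(3) = 5.
Hence α ∘ β = [2 1 6 7 3 4 5].

2 1 6 7 3 4 5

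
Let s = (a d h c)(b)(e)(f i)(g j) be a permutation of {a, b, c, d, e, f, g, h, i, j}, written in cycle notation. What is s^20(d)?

d

d lies in the 4-cycle (a d h c).
Since the cycle has length 4, s^20 acts on it the same as s^0 (20 mod 4 = 0).
So s^20(d) = d.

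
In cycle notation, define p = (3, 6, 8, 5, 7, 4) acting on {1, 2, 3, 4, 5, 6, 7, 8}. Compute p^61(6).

6 lies in the 6-cycle (3, 6, 8, 5, 7, 4).
Powers repeat with period 6 on this cycle, and 61 mod 6 = 1, so p^61(6) = p^1(6).
Stepping 1 place around the cycle: 6 → 8.

8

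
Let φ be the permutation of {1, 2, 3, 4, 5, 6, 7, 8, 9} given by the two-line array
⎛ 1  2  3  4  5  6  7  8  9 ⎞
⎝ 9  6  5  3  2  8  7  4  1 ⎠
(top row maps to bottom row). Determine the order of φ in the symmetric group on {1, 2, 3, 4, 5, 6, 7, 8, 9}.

6

Decomposing into disjoint cycles gives cycle lengths 6, 2, 1.
The order is lcm(6, 2) = 6.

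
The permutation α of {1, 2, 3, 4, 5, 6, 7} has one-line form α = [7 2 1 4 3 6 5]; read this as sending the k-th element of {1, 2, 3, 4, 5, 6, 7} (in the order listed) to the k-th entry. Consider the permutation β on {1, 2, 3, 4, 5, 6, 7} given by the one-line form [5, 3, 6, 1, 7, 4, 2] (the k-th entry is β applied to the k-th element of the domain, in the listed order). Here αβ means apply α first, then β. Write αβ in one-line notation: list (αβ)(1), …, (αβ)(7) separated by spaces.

2 3 5 1 6 4 7

Chase each element through α then β: 1 → 7 → 2; 2 → 2 → 3; 3 → 1 → 5; 4 → 4 → 1; 5 → 3 → 6; 6 → 6 → 4; 7 → 5 → 7.
So αβ in one-line form is 2 3 5 1 6 4 7.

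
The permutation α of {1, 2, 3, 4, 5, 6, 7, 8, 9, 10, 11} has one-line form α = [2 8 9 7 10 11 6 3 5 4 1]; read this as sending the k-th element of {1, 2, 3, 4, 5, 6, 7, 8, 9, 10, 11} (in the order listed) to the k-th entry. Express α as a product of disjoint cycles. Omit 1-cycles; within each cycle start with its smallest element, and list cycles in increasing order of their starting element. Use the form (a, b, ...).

(1, 2, 8, 3, 9, 5, 10, 4, 7, 6, 11)

Start at 1 and follow images: 1 → 2 → 8 → 3 → 9 → 5 → 10 → 4 → 7 → 6 → 11 → 1, giving the cycle (1, 2, 8, 3, 9, 5, 10, 4, 7, 6, 11).
Repeating from the next unused element and collecting all non-trivial cycles gives (1, 2, 8, 3, 9, 5, 10, 4, 7, 6, 11).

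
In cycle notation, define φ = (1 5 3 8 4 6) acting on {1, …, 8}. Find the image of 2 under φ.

2 does not appear in any cycle of φ, so it is a fixed point: φ(2) = 2.

2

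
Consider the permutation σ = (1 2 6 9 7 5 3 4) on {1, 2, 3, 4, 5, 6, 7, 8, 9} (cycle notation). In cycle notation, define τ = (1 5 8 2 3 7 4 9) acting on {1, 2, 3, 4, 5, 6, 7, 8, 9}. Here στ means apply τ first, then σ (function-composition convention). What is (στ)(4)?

7

τ(4) = 9, then σ(9) = 7; composing gives (στ)(4) = 7.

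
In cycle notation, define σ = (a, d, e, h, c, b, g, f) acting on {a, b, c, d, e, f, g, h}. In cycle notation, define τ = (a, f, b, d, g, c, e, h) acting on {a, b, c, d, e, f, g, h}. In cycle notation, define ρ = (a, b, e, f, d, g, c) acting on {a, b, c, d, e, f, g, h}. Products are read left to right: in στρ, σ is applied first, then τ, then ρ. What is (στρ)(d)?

(στρ)(d) = ρ(τ(σ(d))). σ(d) = e, then τ(e) = h, then ρ(h) = h, so the result is h.

h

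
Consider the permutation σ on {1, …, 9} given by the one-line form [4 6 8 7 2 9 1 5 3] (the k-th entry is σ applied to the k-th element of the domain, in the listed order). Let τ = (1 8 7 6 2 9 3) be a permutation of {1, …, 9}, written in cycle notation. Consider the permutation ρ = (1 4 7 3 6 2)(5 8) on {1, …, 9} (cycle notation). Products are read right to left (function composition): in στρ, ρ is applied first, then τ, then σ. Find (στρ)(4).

(στρ)(4) = σ(τ(ρ(4))). ρ(4) = 7, then τ(7) = 6, then σ(6) = 9, so the result is 9.

9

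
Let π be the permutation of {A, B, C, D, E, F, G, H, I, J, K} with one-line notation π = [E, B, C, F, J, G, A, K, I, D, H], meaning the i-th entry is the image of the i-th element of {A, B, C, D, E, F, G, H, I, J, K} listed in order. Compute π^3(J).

G

Tracing J → D → … returns to J after 6 steps, so J lies in a 6-cycle (A, E, J, D, F, G).
Advancing 3 steps from J: J → D → F → G.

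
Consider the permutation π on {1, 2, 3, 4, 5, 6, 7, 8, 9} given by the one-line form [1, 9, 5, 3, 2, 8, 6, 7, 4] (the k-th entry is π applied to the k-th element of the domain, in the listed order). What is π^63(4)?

Tracing 4 → 3 → … returns to 4 after 5 steps, so 4 lies in a 5-cycle (2 9 4 3 5).
Powers repeat with period 5 on this cycle, and 63 mod 5 = 3, so π^63(4) = π^3(4).
Stepping 3 places around the cycle: 4 → 3 → 5 → 2.

2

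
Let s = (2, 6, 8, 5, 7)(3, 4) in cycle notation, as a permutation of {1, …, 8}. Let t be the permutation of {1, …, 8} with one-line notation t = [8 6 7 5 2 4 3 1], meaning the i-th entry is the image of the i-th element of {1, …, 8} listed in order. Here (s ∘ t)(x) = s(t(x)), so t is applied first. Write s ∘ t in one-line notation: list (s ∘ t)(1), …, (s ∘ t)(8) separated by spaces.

5 8 2 7 6 3 4 1

(s ∘ t)(x) = s(t(x)). Computing each image: s(t(1)) = s(8) = 5, s(t(2)) = s(6) = 8, s(t(3)) = s(7) = 2, s(t(4)) = s(5) = 7, s(t(5)) = s(2) = 6, s(t(6)) = s(4) = 3, s(t(7)) = s(3) = 4, s(t(8)) = s(1) = 1.
Hence s ∘ t = [5 8 2 7 6 3 4 1].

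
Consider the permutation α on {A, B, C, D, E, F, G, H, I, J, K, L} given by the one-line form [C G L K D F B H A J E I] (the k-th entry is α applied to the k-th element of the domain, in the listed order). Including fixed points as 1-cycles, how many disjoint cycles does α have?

The cycle decomposition is (A, C, L, I)(B, G)(D, K, E)(F)(H)(J), which has 6 cycles (counting 1-cycles).

6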